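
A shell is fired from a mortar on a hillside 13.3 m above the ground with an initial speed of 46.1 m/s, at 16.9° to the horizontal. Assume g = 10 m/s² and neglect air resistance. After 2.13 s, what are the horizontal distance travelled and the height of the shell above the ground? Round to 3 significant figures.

v_x = 46.1 cos 16.9° = 44.11 m/s; v_y0 = 46.1 sin 16.9° = 13.40 m/s.
x = v_x t = 44.11 × 2.13 = 94.0 m.
y = 13.3 + v_y0 t − ½ g t² = 19.2 m.

x = 94.0 m, y = 19.2 m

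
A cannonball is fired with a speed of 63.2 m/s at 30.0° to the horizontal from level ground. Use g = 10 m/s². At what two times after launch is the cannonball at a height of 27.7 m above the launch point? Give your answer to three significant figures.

v_y0 = 63.2 sin 30.0° = 31.60 m/s.
Set y = v_y0 t − ½ g t² = 27.7: 5.000 t² − 31.60 t + 27.7 = 0.
t = [31.60 ± √(998.6 − 554.0)] / 10 = (31.60 ± 21.09) / 10, giving t = 1.05 s or t = 5.27 s.
So the cannonball is at 27.7 m at t = 1.05 s (rising) and t = 5.27 s (falling).

1.05 s and 5.27 s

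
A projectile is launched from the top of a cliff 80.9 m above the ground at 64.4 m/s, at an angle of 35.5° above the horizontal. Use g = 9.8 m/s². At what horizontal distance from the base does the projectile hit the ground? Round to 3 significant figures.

Components: v_x = 64.4 cos 35.5° = 52.43 m/s, v_y = 64.4 sin 35.5° = 37.40 m/s.
Vertical: 0 = 80.9 + 37.40 t − ½(9.8) t² ⇒ 4.900 t² − 37.40 t − 80.9 = 0.
t = [37.40 + √(1399 + 1586)] / 9.800 = 9.391 s.
Horizontal: R = v_x · t = 52.43 × 9.391 = 492 m.

492 m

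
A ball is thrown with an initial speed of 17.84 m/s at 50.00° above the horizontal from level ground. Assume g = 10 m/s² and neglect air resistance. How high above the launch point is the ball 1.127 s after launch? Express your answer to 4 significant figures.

9.051 m

v_y0 = 17.84 sin 50.00° = 13.666 m/s.
y(t) = v_y0 t − ½ g t² = 13.666×1.127 − 5.000×1.127² = 9.051 m.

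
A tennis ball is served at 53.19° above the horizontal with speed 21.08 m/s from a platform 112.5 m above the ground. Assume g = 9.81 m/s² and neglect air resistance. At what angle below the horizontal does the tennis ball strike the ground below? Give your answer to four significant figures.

v_x = 21.08 cos 53.19° = 12.630 m/s.
At impact |v_y| = √(v_y0² + 2 g h) = √(16.877² + 2×9.81×112.5) = 49.921 m/s.
Angle below horizontal = arctan(|v_y| / v_x) = arctan(49.921 / 12.630) = 75.80°.

75.80°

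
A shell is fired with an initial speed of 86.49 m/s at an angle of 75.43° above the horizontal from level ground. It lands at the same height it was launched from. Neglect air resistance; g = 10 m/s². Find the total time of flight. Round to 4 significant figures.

16.74 s

Vertical component: v_y = 86.49 sin 75.43° = 83.709 m/s.
For a projectile landing at launch height, time of flight is t = 2 v_y / g = 2 × 83.709 / 10 = 16.74 s.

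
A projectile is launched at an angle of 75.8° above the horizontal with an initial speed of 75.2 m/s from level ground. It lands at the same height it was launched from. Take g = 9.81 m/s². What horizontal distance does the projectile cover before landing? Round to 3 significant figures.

For level ground, R = v₀² sin(2θ) / g.
sin(2 × 75.8°) = sin 151.6° = 0.4756.
R = (75.2)² × 0.4756 / 9.81 = 274 m.

274 m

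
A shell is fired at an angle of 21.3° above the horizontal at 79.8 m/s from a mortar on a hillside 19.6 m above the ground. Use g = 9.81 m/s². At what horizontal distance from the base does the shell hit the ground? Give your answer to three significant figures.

Components: v_x = 79.8 cos 21.3° = 74.35 m/s, v_y = 79.8 sin 21.3° = 28.99 m/s.
Vertical: 0 = 19.6 + 28.99 t − ½(9.81) t² ⇒ 4.905 t² − 28.99 t − 19.6 = 0.
t = [28.99 + √(840.4 + 384.6)] / 9.810 = 6.523 s.
Horizontal: R = v_x · t = 74.35 × 6.523 = 485 m.

485 m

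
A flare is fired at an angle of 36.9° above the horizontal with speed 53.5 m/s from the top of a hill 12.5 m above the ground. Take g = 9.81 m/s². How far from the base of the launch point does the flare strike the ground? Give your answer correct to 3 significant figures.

296 m

Components: v_x = 53.5 cos 36.9° = 42.78 m/s, v_y = 53.5 sin 36.9° = 32.12 m/s.
Vertical: 0 = 12.5 + 32.12 t − ½(9.81) t² ⇒ 4.905 t² − 32.12 t − 12.5 = 0.
t = [32.12 + √(1032 + 245.2)] / 9.810 = 6.917 s.
Horizontal: R = v_x · t = 42.78 × 6.917 = 296 m.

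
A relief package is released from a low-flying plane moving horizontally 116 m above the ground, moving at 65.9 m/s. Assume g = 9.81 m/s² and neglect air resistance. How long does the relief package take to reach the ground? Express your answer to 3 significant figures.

4.86 s

The horizontal speed doesn't affect the fall. With v_y0 = 0, h = ½ g t².
t = √(2 × 116 / 9.81) = √23.65 = 4.86 s.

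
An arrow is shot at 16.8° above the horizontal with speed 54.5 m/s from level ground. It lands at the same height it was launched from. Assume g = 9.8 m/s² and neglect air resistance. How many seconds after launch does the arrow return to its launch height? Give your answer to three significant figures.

3.21 s

Vertical component: v_y = 54.5 sin 16.8° = 15.75 m/s.
For a projectile landing at launch height, time of flight is t = 2 v_y / g = 2 × 15.75 / 9.8 = 3.21 s.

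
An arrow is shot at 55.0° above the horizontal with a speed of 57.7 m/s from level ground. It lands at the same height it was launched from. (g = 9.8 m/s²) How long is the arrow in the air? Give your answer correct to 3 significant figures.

Vertical component: v_y = 57.7 sin 55.0° = 47.27 m/s.
For a projectile landing at launch height, time of flight is t = 2 v_y / g = 2 × 47.27 / 9.8 = 9.65 s.

9.65 s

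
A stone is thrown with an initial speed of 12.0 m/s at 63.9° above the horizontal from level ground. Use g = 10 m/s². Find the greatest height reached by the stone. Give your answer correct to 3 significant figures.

5.81 m

Vertical component of launch velocity: v_y = 12.0 sin 63.9° = 10.78 m/s.
At the highest point the vertical velocity is zero, so v_y² = 2 g h_max.
h_max = (10.78)² / (2 × 10) = 116.2 / 20.00 = 5.81 m.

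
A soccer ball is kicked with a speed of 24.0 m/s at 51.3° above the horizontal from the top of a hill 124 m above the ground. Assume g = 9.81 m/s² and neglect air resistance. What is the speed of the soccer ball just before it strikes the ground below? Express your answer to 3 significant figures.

54.9 m/s

v_x = 24.0 cos 51.3° = 15.01 m/s is unchanged throughout.
For the vertical component, v_y² = v_y0² + 2 g h = (18.73)² + 2×9.81×124 = 2784, so |v_y| = 52.76 m/s.
Impact speed = √(v_x² + v_y²) = √(225.3 + 2784) = 54.9 m/s.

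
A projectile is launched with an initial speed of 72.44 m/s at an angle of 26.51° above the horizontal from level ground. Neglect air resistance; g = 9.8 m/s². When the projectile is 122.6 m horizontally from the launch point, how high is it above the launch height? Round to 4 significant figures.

43.63 m

v_x = 72.44 cos 26.51° = 64.823 m/s, v_y0 = 72.44 sin 26.51° = 32.334 m/s.
Time to reach x = 122.6 m: t = x / v_x = 122.6 / 64.823 = 1.8913 s.
y = v_y0 t − ½ g t² = 32.334×1.8913 − 4.900×1.8913² = 43.63 m.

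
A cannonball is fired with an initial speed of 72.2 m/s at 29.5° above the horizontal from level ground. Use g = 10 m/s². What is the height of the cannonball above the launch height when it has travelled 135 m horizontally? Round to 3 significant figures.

53.3 m

v_x = 72.2 cos 29.5° = 62.84 m/s, v_y0 = 72.2 sin 29.5° = 35.55 m/s.
Time to reach x = 135 m: t = x / v_x = 135 / 62.84 = 2.148 s.
y = v_y0 t − ½ g t² = 35.55×2.148 − 5.000×2.148² = 53.3 m.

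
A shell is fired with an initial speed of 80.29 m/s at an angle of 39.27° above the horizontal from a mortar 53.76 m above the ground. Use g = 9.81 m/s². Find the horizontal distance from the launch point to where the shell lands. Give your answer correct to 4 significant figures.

Components: v_x = 80.29 cos 39.27° = 62.158 m/s, v_y = 80.29 sin 39.27° = 50.822 m/s.
Vertical: 0 = 53.76 + 50.822 t − ½(9.81) t² ⇒ 4.905 t² − 50.822 t − 53.76 = 0.
t = [50.822 + √(2582.9 + 1054.8)] / 9.810 = 11.329 s.
Horizontal: R = v_x · t = 62.158 × 11.329 = 704.2 m.

704.2 m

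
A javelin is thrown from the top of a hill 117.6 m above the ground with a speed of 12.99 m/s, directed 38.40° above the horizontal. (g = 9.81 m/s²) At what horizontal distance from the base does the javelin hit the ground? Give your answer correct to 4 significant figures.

Components: v_x = 12.99 cos 38.40° = 10.180 m/s, v_y = 12.99 sin 38.40° = 8.0687 m/s.
Vertical: 0 = 117.6 + 8.0687 t − ½(9.81) t² ⇒ 4.905 t² − 8.0687 t − 117.6 = 0.
t = [8.0687 + √(65.104 + 2307.3)] / 9.810 = 5.7876 s.
Horizontal: R = v_x · t = 10.180 × 5.7876 = 58.92 m.

58.92 m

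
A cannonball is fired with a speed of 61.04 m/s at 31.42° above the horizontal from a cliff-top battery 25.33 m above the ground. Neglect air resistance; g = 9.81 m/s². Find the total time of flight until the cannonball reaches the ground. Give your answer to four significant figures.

7.204 s

Vertical component: v_y = 61.04 sin 31.42° = 31.821 m/s.
Taking up as positive with launch at y = 25.33 m, landing at y = 0: 0 = 25.33 + 31.821 t − ½(9.81) t².
Solving 4.905 t² − 31.821 t − 25.33 = 0 gives t = [31.821 + √(31.821² + 4·4.905·25.33)] / 9.810 = 7.204 s.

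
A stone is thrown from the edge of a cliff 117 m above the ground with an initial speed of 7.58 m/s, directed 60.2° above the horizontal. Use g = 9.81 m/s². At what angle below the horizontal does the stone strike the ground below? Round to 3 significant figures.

85.5°

v_x = 7.58 cos 60.2° = 3.767 m/s.
At impact |v_y| = √(v_y0² + 2 g h) = √(6.578² + 2×9.81×117) = 48.36 m/s.
Angle below horizontal = arctan(|v_y| / v_x) = arctan(48.36 / 3.767) = 85.5°.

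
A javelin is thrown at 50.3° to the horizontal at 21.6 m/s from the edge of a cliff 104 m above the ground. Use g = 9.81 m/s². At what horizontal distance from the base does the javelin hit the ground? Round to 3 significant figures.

Components: v_x = 21.6 cos 50.3° = 13.80 m/s, v_y = 21.6 sin 50.3° = 16.62 m/s.
Vertical: 0 = 104 + 16.62 t − ½(9.81) t² ⇒ 4.905 t² − 16.62 t − 104 = 0.
t = [16.62 + √(276.2 + 2040)] / 9.810 = 6.600 s.
Horizontal: R = v_x · t = 13.80 × 6.600 = 91.1 m.

91.1 m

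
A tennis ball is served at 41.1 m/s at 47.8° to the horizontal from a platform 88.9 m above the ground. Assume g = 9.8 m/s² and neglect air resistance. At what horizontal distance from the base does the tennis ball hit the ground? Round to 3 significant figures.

231 m

Components: v_x = 41.1 cos 47.8° = 27.61 m/s, v_y = 41.1 sin 47.8° = 30.45 m/s.
Vertical: 0 = 88.9 + 30.45 t − ½(9.8) t² ⇒ 4.900 t² − 30.45 t − 88.9 = 0.
t = [30.45 + √(927.2 + 1742)] / 9.800 = 8.379 s.
Horizontal: R = v_x · t = 27.61 × 8.379 = 231 m.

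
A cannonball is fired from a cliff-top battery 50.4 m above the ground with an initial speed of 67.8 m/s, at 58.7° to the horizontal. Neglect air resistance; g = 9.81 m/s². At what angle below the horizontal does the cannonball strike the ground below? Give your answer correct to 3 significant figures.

61.9°

v_x = 67.8 cos 58.7° = 35.22 m/s.
At impact |v_y| = √(v_y0² + 2 g h) = √(57.93² + 2×9.81×50.4) = 65.91 m/s.
Angle below horizontal = arctan(|v_y| / v_x) = arctan(65.91 / 35.22) = 61.9°.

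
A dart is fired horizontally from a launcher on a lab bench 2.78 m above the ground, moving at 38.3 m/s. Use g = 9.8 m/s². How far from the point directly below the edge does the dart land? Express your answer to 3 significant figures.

Initial vertical velocity is zero, so the fall time comes from h = ½ g t²: t = √(2 × 2.78 / 9.8) = 0.7532 s.
Horizontal motion is uniform at 38.3 m/s, so x = 38.3 × 0.7532 = 28.8 m.

28.8 m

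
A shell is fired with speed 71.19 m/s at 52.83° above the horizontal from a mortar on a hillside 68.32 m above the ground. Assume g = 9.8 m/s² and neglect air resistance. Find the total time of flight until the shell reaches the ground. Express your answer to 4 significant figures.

Vertical component: v_y = 71.19 sin 52.83° = 56.727 m/s.
Taking up as positive with launch at y = 68.32 m, landing at y = 0: 0 = 68.32 + 56.727 t − ½(9.8) t².
Solving 4.900 t² − 56.727 t − 68.32 = 0 gives t = [56.727 + √(56.727² + 4·4.900·68.32)] / 9.800 = 12.68 s.

12.68 s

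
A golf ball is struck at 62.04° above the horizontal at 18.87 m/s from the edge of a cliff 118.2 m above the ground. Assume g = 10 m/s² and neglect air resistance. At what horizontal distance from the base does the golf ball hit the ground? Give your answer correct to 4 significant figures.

60.22 m

Components: v_x = 18.87 cos 62.04° = 8.8473 m/s, v_y = 18.87 sin 62.04° = 16.667 m/s.
Vertical: 0 = 118.2 + 16.667 t − ½(10) t² ⇒ 5.000 t² − 16.667 t − 118.2 = 0.
t = [16.667 + √(277.79 + 2364.0)] / 10.00 = 6.8065 s.
Horizontal: R = v_x · t = 8.8473 × 6.8065 = 60.22 m.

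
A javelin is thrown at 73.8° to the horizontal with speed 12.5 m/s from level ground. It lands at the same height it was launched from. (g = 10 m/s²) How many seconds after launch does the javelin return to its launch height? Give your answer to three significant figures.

Vertical component: v_y = 12.5 sin 73.8° = 12.00 m/s.
For a projectile landing at launch height, time of flight is t = 2 v_y / g = 2 × 12.00 / 10 = 2.40 s.

2.40 s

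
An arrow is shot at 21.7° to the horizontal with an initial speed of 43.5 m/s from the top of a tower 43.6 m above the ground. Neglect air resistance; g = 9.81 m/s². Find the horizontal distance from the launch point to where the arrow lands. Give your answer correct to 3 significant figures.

204 m

Components: v_x = 43.5 cos 21.7° = 40.42 m/s, v_y = 43.5 sin 21.7° = 16.08 m/s.
Vertical: 0 = 43.6 + 16.08 t − ½(9.81) t² ⇒ 4.905 t² − 16.08 t − 43.6 = 0.
t = [16.08 + √(258.6 + 855.4)] / 9.810 = 5.041 s.
Horizontal: R = v_x · t = 40.42 × 5.041 = 204 m.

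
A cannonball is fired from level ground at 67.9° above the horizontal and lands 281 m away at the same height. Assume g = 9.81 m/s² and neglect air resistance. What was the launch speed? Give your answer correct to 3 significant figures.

On level ground, R = v₀² sin(2θ) / g, so v₀ = √(R g / sin 2θ).
sin(2 × 67.9°) = 0.6972.
v₀ = √(281 × 9.81 / 0.6972) = √3954 = 62.9 m/s.

62.9 m/s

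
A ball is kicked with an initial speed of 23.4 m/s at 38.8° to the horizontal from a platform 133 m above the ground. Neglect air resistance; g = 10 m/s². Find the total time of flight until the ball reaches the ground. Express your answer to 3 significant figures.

6.83 s

Vertical component: v_y = 23.4 sin 38.8° = 14.66 m/s.
Taking up as positive with launch at y = 133 m, landing at y = 0: 0 = 133 + 14.66 t − ½(10) t².
Solving 5.000 t² − 14.66 t − 133 = 0 gives t = [14.66 + √(14.66² + 4·5.000·133)] / 10.00 = 6.83 s.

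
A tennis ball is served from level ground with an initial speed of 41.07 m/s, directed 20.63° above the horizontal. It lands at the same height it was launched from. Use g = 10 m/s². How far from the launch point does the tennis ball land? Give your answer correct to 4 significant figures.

For level ground, R = v₀² sin(2θ) / g.
sin(2 × 20.63°) = sin 41.260° = 0.6595.
R = (41.07)² × 0.6595 / 10 = 111.2 m.

111.2 m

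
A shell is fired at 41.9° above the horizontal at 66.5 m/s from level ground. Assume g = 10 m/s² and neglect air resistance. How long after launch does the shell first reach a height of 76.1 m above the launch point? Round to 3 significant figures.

v_y0 = 66.5 sin 41.9° = 44.41 m/s.
Set y = v_y0 t − ½ g t² = 76.1: 5.000 t² − 44.41 t + 76.1 = 0.
t = [44.41 ± √(1972 − 1522)] / 10 = (44.41 ± 21.21) / 10, giving t = 2.32 s or t = 6.56 s.
The shell is on the way up at the first time, so t = 2.32 s.

2.32 s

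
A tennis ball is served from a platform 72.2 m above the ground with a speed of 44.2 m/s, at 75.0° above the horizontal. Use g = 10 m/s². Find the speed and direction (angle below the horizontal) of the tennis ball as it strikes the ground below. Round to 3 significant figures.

58.3 m/s at 78.7° below the horizontal

v_x = 44.2 cos 75.0° = 11.44 m/s (constant).
|v_y| at impact = √((42.69)² + 2×10×72.2) = 57.15 m/s.
Speed = √(11.44² + 57.15²) = 58.3 m/s; angle = arctan(57.15/11.44) = 78.7° below horizontal.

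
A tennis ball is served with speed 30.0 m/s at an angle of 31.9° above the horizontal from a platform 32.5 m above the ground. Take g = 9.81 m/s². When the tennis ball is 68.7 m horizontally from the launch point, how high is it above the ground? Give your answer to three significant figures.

39.6 m

v_x = 30.0 cos 31.9° = 25.47 m/s, v_y0 = 30.0 sin 31.9° = 15.85 m/s.
Time to reach x = 68.7 m: t = x / v_x = 68.7 / 25.47 = 2.697 s.
y = 32.5 + v_y0 t − ½ g t² = 32.5 + 15.85×2.697 − 4.905×2.697² = 39.6 m.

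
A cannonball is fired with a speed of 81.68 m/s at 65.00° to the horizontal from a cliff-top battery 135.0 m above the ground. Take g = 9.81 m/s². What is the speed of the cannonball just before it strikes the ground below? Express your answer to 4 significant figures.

v_x = 81.68 cos 65.00° = 34.519 m/s is unchanged throughout.
For the vertical component, v_y² = v_y0² + 2 g h = (74.027)² + 2×9.81×135.0 = 8128.7, so |v_y| = 90.159 m/s.
Impact speed = √(v_x² + v_y²) = √(1191.6 + 8128.7) = 96.54 m/s.

96.54 m/s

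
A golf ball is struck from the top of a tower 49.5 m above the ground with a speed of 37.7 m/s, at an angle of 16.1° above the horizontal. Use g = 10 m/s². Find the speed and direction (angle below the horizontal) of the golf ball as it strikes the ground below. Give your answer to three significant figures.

49.1 m/s at 42.5° below the horizontal

v_x = 37.7 cos 16.1° = 36.22 m/s (constant).
|v_y| at impact = √((10.45)² + 2×10×49.5) = 33.15 m/s.
Speed = √(36.22² + 33.15²) = 49.1 m/s; angle = arctan(33.15/36.22) = 42.5° below horizontal.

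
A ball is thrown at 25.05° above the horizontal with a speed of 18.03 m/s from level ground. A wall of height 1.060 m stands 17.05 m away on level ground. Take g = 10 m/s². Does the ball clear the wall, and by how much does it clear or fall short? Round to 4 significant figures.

Yes — it clears the wall by 1.461 m.

v_x = 18.03 cos 25.05° = 16.334 m/s; v_y0 = 18.03 sin 25.05° = 7.6341 m/s.
Time to reach the wall: t = 17.05 / 16.334 = 1.0438 s.
Height at that point: y = 7.6341×1.0438 − 5.000×1.0438² = 2.5209 m.
That is 2.5209 − 1.060 = 1.461 m above the top of the wall, so the ball clears it.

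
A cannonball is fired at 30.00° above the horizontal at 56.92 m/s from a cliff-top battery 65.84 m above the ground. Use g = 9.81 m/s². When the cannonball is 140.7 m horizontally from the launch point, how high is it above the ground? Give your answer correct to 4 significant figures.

107.1 m

v_x = 56.92 cos 30.00° = 49.294 m/s, v_y0 = 56.92 sin 30.00° = 28.460 m/s.
Time to reach x = 140.7 m: t = x / v_x = 140.7 / 49.294 = 2.8543 s.
y = 65.84 + v_y0 t − ½ g t² = 65.84 + 28.460×2.8543 − 4.905×2.8543² = 107.1 m.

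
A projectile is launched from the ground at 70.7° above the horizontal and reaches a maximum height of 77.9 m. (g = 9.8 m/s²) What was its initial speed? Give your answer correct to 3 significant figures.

At maximum height v_y = 0, so (v₀ sin θ)² = 2 g H.
v₀ sin 70.7° = √(2 × 9.8 × 77.9) = 39.07 m/s.
v₀ = 39.07 / sin 70.7° = 39.07 / 0.9438 = 41.4 m/s.

41.4 m/s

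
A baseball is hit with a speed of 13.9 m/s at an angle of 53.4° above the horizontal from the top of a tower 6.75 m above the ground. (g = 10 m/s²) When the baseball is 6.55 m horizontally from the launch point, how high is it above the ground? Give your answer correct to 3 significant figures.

v_x = 13.9 cos 53.4° = 8.288 m/s, v_y0 = 13.9 sin 53.4° = 11.16 m/s.
Time to reach x = 6.55 m: t = x / v_x = 6.55 / 8.288 = 0.7903 s.
y = 6.75 + v_y0 t − ½ g t² = 6.75 + 11.16×0.7903 − 5.000×0.7903² = 12.4 m.

12.4 m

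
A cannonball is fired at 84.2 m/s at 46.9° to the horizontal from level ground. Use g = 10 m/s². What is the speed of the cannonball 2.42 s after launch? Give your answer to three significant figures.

v_x = 84.2 cos 46.9° = 57.53 m/s (constant).
v_y(t) = 84.2 sin 46.9° − g t = 61.48 − 10 × 2.42 = 37.28 m/s.
Speed = √(v_x² + v_y²) = √(3310 + 1390) = 68.6 m/s.

68.6 m/s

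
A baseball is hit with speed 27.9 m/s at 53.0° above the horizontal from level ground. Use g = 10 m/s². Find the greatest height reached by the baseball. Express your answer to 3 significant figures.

24.8 m

Vertical component of launch velocity: v_y = 27.9 sin 53.0° = 22.28 m/s.
At the highest point the vertical velocity is zero, so v_y² = 2 g h_max.
h_max = (22.28)² / (2 × 10) = 496.4 / 20.00 = 24.8 m.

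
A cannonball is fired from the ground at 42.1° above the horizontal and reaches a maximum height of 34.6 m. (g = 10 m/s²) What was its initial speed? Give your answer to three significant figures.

39.2 m/s

At maximum height v_y = 0, so (v₀ sin θ)² = 2 g H.
v₀ sin 42.1° = √(2 × 10 × 34.6) = 26.31 m/s.
v₀ = 26.31 / sin 42.1° = 26.31 / 0.6704 = 39.2 m/s.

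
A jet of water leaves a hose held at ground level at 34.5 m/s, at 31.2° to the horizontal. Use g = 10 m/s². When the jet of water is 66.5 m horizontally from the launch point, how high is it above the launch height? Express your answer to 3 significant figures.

14.9 m

v_x = 34.5 cos 31.2° = 29.51 m/s, v_y0 = 34.5 sin 31.2° = 17.87 m/s.
Time to reach x = 66.5 m: t = x / v_x = 66.5 / 29.51 = 2.253 s.
y = v_y0 t − ½ g t² = 17.87×2.253 − 5.000×2.253² = 14.9 m.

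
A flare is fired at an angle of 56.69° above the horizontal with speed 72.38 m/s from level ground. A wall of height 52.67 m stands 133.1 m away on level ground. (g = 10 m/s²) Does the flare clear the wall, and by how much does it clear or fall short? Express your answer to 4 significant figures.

Yes — it clears the wall by 93.82 m.

v_x = 72.38 cos 56.69° = 39.749 m/s; v_y0 = 72.38 sin 56.69° = 60.489 m/s.
Time to reach the wall: t = 133.1 / 39.749 = 3.3485 s.
Height at that point: y = 60.489×3.3485 − 5.000×3.3485² = 146.49 m.
That is 146.49 − 52.67 = 93.82 m above the top of the wall, so the flare clears it.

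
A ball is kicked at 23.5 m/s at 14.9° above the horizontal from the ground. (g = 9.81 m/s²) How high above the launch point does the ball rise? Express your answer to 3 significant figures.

1.86 m

Vertical component of launch velocity: v_y = 23.5 sin 14.9° = 6.043 m/s.
At the highest point the vertical velocity is zero, so v_y² = 2 g h_max.
h_max = (6.043)² / (2 × 9.81) = 36.52 / 19.62 = 1.86 m.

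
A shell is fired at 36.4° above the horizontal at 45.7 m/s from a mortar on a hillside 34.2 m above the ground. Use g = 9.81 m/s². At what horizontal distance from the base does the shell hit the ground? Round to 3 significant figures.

Components: v_x = 45.7 cos 36.4° = 36.78 m/s, v_y = 45.7 sin 36.4° = 27.12 m/s.
Vertical: 0 = 34.2 + 27.12 t − ½(9.81) t² ⇒ 4.905 t² − 27.12 t − 34.2 = 0.
t = [27.12 + √(735.5 + 671.0)] / 9.810 = 6.587 s.
Horizontal: R = v_x · t = 36.78 × 6.587 = 242 m.

242 m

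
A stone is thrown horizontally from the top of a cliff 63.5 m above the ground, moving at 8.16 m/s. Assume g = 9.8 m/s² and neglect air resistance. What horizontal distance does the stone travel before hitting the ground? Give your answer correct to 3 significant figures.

Initial vertical velocity is zero, so the fall time comes from h = ½ g t²: t = √(2 × 63.5 / 9.8) = 3.600 s.
Horizontal motion is uniform at 8.16 m/s, so x = 8.16 × 3.600 = 29.4 m.

29.4 m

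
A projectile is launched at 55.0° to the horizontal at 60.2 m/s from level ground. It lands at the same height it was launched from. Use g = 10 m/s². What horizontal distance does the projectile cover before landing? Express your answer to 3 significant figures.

Components: v_x = 60.2 cos 55.0° = 34.53 m/s, v_y = 60.2 sin 55.0° = 49.31 m/s.
Time of flight (same landing height): t = 2 v_y / g = 2 × 49.31 / 10 = 9.862 s.
Range: R = v_x · t = 34.53 × 9.862 = 341 m.

341 m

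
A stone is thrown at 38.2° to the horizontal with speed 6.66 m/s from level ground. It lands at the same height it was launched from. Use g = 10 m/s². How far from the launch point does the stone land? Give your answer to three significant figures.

Components: v_x = 6.66 cos 38.2° = 5.234 m/s, v_y = 6.66 sin 38.2° = 4.119 m/s.
Time of flight (same landing height): t = 2 v_y / g = 2 × 4.119 / 10 = 0.8238 s.
Range: R = v_x · t = 5.234 × 0.8238 = 4.31 m.

4.31 m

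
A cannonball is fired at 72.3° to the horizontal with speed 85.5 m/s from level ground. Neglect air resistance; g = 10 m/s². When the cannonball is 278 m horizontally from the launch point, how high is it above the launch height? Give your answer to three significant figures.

299 m

v_x = 85.5 cos 72.3° = 25.99 m/s, v_y0 = 85.5 sin 72.3° = 81.45 m/s.
Time to reach x = 278 m: t = x / v_x = 278 / 25.99 = 10.70 s.
y = v_y0 t − ½ g t² = 81.45×10.70 − 5.000×10.70² = 299 m.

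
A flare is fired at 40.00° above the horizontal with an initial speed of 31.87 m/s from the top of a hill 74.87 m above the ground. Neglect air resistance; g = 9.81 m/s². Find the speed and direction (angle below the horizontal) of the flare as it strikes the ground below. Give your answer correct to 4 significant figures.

v_x = 31.87 cos 40.00° = 24.414 m/s (constant).
|v_y| at impact = √((20.486)² + 2×9.81×74.87) = 43.458 m/s.
Speed = √(24.414² + 43.458²) = 49.85 m/s; angle = arctan(43.458/24.414) = 60.67° below horizontal.

49.85 m/s at 60.67° below the horizontal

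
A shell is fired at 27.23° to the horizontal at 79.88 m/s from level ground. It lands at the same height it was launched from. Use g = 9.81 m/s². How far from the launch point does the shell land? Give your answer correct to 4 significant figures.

For level ground, R = v₀² sin(2θ) / g.
sin(2 × 27.23°) = sin 54.460° = 0.8137.
R = (79.88)² × 0.8137 / 9.81 = 529.3 m.

529.3 m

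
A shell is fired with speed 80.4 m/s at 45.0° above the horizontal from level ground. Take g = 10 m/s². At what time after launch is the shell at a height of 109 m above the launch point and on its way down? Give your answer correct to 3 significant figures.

v_y0 = 80.4 sin 45.0° = 56.85 m/s.
Set y = v_y0 t − ½ g t² = 109: 5.000 t² − 56.85 t + 109 = 0.
t = [56.85 ± √(3232 − 2180)] / 10 = (56.85 ± 32.43) / 10, giving t = 2.44 s or t = 8.93 s.
On the way down corresponds to the larger root: t = 8.93 s.

8.93 s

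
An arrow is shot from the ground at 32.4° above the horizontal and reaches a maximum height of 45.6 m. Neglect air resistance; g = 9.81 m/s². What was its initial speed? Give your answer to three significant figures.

At maximum height v_y = 0, so (v₀ sin θ)² = 2 g H.
v₀ sin 32.4° = √(2 × 9.81 × 45.6) = 29.91 m/s.
v₀ = 29.91 / sin 32.4° = 29.91 / 0.5358 = 55.8 m/s.

55.8 m/s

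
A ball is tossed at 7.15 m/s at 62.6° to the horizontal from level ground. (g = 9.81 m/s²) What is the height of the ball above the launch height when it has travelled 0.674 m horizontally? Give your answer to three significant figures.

1.09 m

v_x = 7.15 cos 62.6° = 3.290 m/s, v_y0 = 7.15 sin 62.6° = 6.348 m/s.
Time to reach x = 0.674 m: t = x / v_x = 0.674 / 3.290 = 0.2049 s.
y = v_y0 t − ½ g t² = 6.348×0.2049 − 4.905×0.2049² = 1.09 m.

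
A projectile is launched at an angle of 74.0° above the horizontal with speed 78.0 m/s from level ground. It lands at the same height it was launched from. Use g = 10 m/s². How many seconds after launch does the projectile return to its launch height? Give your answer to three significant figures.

15.0 s

Vertical component: v_y = 78.0 sin 74.0° = 74.98 m/s.
For a projectile landing at launch height, time of flight is t = 2 v_y / g = 2 × 74.98 / 10 = 15.0 s.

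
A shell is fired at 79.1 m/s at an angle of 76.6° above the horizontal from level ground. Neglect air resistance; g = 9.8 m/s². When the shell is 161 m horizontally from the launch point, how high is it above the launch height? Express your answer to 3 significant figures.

v_x = 79.1 cos 76.6° = 18.33 m/s, v_y0 = 79.1 sin 76.6° = 76.95 m/s.
Time to reach x = 161 m: t = x / v_x = 161 / 18.33 = 8.783 s.
y = v_y0 t − ½ g t² = 76.95×8.783 − 4.900×8.783² = 298 m.

298 m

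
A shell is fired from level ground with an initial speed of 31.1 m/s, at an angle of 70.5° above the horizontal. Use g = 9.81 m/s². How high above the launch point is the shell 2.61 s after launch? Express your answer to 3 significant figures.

43.1 m

v_y0 = 31.1 sin 70.5° = 29.32 m/s.
y(t) = v_y0 t − ½ g t² = 29.32×2.61 − 4.905×2.61² = 43.1 m.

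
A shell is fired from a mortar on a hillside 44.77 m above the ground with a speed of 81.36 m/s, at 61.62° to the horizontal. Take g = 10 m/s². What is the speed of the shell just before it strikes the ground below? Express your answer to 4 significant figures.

v_x = 81.36 cos 61.62° = 38.672 m/s is unchanged throughout.
For the vertical component, v_y² = v_y0² + 2 g h = (71.582)² + 2×10×44.77 = 6019.4, so |v_y| = 77.585 m/s.
Impact speed = √(v_x² + v_y²) = √(1495.5 + 6019.4) = 86.69 m/s.

86.69 m/s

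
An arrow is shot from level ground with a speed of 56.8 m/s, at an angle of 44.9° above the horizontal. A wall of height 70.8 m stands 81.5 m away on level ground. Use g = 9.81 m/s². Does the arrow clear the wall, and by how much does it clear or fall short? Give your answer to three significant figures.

v_x = 56.8 cos 44.9° = 40.23 m/s; v_y0 = 56.8 sin 44.9° = 40.09 m/s.
Time to reach the wall: t = 81.5 / 40.23 = 2.026 s.
Height at that point: y = 40.09×2.026 − 4.905×2.026² = 61.09 m.
That is 70.8 − 61.09 = 9.71 m below the top of the wall, so the arrow does not clear it.

No — it falls 9.71 m short of clearing the wall.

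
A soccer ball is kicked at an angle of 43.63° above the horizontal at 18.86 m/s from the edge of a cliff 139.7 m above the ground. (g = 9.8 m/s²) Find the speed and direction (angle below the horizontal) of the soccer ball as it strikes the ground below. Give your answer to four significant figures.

55.62 m/s at 75.79° below the horizontal

v_x = 18.86 cos 43.63° = 13.651 m/s (constant).
|v_y| at impact = √((13.013)² + 2×9.8×139.7) = 53.921 m/s.
Speed = √(13.651² + 53.921²) = 55.62 m/s; angle = arctan(53.921/13.651) = 75.79° below horizontal.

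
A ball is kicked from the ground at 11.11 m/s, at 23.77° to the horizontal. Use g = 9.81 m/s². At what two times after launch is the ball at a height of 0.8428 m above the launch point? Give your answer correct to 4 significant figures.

v_y0 = 11.11 sin 23.77° = 4.4781 m/s.
Set y = v_y0 t − ½ g t² = 0.8428: 4.905 t² − 4.4781 t + 0.8428 = 0.
t = [4.4781 ± √(20.053 − 16.536)] / 9.81 = (4.4781 ± 1.8754) / 9.81, giving t = 0.2653 s or t = 0.6477 s.
So the ball is at 0.8428 m at t = 0.2653 s (rising) and t = 0.6477 s (falling).

0.2653 s and 0.6477 s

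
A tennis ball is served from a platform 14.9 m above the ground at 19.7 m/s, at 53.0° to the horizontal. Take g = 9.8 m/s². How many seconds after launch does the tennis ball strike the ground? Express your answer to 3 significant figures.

Vertical component: v_y = 19.7 sin 53.0° = 15.73 m/s.
Taking up as positive with launch at y = 14.9 m, landing at y = 0: 0 = 14.9 + 15.73 t − ½(9.8) t².
Solving 4.900 t² − 15.73 t − 14.9 = 0 gives t = [15.73 + √(15.73² + 4·4.900·14.9)] / 9.800 = 3.98 s.

3.98 s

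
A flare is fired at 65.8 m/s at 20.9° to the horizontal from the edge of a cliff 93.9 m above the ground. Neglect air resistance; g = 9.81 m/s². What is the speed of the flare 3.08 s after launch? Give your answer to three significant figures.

61.8 m/s

v_x = 65.8 cos 20.9° = 61.47 m/s (constant).
v_y(t) = 65.8 sin 20.9° − g t = 23.47 − 9.81 × 3.08 = -6.745 m/s.
Speed = √(v_x² + v_y²) = √(3779 + 45.50) = 61.8 m/s.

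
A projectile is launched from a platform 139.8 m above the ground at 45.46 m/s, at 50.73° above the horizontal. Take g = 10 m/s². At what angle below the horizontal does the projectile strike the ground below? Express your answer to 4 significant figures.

v_x = 45.46 cos 50.73° = 28.775 m/s.
At impact |v_y| = √(v_y0² + 2 g h) = √(35.194² + 2×10×139.8) = 63.519 m/s.
Angle below horizontal = arctan(|v_y| / v_x) = arctan(63.519 / 28.775) = 65.63°.

65.63°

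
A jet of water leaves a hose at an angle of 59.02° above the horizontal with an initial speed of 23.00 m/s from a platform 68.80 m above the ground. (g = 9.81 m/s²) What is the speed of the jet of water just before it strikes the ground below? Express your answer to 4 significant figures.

43.35 m/s

v_x = 23.00 cos 59.02° = 11.839 m/s is unchanged throughout.
For the vertical component, v_y² = v_y0² + 2 g h = (19.719)² + 2×9.81×68.80 = 1738.7, so |v_y| = 41.698 m/s.
Impact speed = √(v_x² + v_y²) = √(140.16 + 1738.7) = 43.35 m/s.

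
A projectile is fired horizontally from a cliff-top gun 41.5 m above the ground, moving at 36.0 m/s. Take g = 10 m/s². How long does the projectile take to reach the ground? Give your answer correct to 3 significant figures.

2.88 s

The horizontal speed doesn't affect the fall. With v_y0 = 0, h = ½ g t².
t = √(2 × 41.5 / 10) = √8.300 = 2.88 s.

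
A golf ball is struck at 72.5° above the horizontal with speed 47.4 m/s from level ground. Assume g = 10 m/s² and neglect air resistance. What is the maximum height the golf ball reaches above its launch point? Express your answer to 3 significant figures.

102 m

Vertical component of launch velocity: v_y = 47.4 sin 72.5° = 45.21 m/s.
At the highest point the vertical velocity is zero, so v_y² = 2 g h_max.
h_max = (45.21)² / (2 × 10) = 2044 / 20.00 = 102 m.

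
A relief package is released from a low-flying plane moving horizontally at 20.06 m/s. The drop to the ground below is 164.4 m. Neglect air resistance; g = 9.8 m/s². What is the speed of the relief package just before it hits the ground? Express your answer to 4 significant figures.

60.21 m/s

Fall time: t = √(2 × 164.4 / 9.8) = 5.7923 s.
At impact: v_x = 20.06 m/s (unchanged), v_y = g t = 9.8 × 5.7923 = 56.765 m/s.
Speed = √(v_x² + v_y²) = √(402.40 + 3222.3) = 60.21 m/s.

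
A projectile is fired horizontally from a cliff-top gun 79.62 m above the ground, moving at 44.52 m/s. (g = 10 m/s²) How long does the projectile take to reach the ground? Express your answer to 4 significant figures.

The horizontal speed doesn't affect the fall. With v_y0 = 0, h = ½ g t².
t = √(2 × 79.62 / 10) = √15.924 = 3.990 s.

3.990 s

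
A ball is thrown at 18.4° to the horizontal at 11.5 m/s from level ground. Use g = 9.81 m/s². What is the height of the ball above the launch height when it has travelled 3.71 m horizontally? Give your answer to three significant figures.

0.667 m

v_x = 11.5 cos 18.4° = 10.91 m/s, v_y0 = 11.5 sin 18.4° = 3.630 m/s.
Time to reach x = 3.71 m: t = x / v_x = 3.71 / 10.91 = 0.3401 s.
y = v_y0 t − ½ g t² = 3.630×0.3401 − 4.905×0.3401² = 0.667 m.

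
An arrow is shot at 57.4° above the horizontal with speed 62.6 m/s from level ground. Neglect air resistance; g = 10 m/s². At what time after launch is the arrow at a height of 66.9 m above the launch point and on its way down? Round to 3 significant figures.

v_y0 = 62.6 sin 57.4° = 52.74 m/s.
Set y = v_y0 t − ½ g t² = 66.9: 5.000 t² − 52.74 t + 66.9 = 0.
t = [52.74 ± √(2782 − 1338)] / 10 = (52.74 ± 38.00) / 10, giving t = 1.47 s or t = 9.07 s.
On the way down corresponds to the larger root: t = 9.07 s.

9.07 s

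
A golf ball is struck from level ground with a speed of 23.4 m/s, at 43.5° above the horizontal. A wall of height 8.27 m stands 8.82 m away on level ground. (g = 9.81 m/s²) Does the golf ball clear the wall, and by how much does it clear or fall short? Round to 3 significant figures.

v_x = 23.4 cos 43.5° = 16.97 m/s; v_y0 = 23.4 sin 43.5° = 16.11 m/s.
Time to reach the wall: t = 8.82 / 16.97 = 0.5197 s.
Height at that point: y = 16.11×0.5197 − 4.905×0.5197² = 7.048 m.
That is 8.27 − 7.048 = 1.22 m below the top of the wall, so the golf ball does not clear it.

No — it falls 1.22 m short of clearing the wall.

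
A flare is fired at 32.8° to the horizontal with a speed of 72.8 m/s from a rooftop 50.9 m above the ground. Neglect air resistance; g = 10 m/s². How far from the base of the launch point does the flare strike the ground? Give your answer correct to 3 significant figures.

552 m

Components: v_x = 72.8 cos 32.8° = 61.19 m/s, v_y = 72.8 sin 32.8° = 39.44 m/s.
Vertical: 0 = 50.9 + 39.44 t − ½(10) t² ⇒ 5.000 t² − 39.44 t − 50.9 = 0.
t = [39.44 + √(1556 + 1018)] / 10.00 = 9.017 s.
Horizontal: R = v_x · t = 61.19 × 9.017 = 552 m.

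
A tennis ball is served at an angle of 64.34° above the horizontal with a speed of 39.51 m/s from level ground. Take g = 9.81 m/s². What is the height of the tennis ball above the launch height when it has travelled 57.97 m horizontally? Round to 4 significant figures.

v_x = 39.51 cos 64.34° = 17.109 m/s, v_y0 = 39.51 sin 64.34° = 35.614 m/s.
Time to reach x = 57.97 m: t = x / v_x = 57.97 / 17.109 = 3.3883 s.
y = v_y0 t − ½ g t² = 35.614×3.3883 − 4.905×3.3883² = 64.36 m.

64.36 m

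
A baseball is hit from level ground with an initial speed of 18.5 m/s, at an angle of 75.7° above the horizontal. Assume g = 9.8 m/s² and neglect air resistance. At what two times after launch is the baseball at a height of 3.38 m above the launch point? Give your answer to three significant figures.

v_y0 = 18.5 sin 75.7° = 17.93 m/s.
Set y = v_y0 t − ½ g t² = 3.38: 4.900 t² − 17.93 t + 3.38 = 0.
t = [17.93 ± √(321.5 − 66.25)] / 9.8 = (17.93 ± 15.98) / 9.8, giving t = 0.199 s or t = 3.46 s.
So the baseball is at 3.38 m at t = 0.199 s (rising) and t = 3.46 s (falling).

0.199 s and 3.46 s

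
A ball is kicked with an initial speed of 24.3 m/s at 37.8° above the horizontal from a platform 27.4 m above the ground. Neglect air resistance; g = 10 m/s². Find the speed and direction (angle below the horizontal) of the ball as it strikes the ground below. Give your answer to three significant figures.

33.7 m/s at 55.3° below the horizontal

v_x = 24.3 cos 37.8° = 19.20 m/s (constant).
|v_y| at impact = √((14.89)² + 2×10×27.4) = 27.74 m/s.
Speed = √(19.20² + 27.74²) = 33.7 m/s; angle = arctan(27.74/19.20) = 55.3° below horizontal.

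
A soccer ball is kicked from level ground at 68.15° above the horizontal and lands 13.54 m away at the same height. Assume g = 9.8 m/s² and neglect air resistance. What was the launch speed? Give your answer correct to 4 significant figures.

On level ground, R = v₀² sin(2θ) / g, so v₀ = √(R g / sin 2θ).
sin(2 × 68.15°) = 0.6909.
v₀ = √(13.54 × 9.8 / 0.6909) = √192.06 = 13.86 m/s.

13.86 m/s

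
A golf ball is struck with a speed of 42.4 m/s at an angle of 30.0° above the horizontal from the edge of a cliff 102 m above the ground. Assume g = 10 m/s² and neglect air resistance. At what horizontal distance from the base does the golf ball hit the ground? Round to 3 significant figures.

Components: v_x = 42.4 cos 30.0° = 36.72 m/s, v_y = 42.4 sin 30.0° = 21.20 m/s.
Vertical: 0 = 102 + 21.20 t − ½(10) t² ⇒ 5.000 t² − 21.20 t − 102 = 0.
t = [21.20 + √(449.4 + 2040)] / 10.00 = 7.109 s.
Horizontal: R = v_x · t = 36.72 × 7.109 = 261 m.

261 m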